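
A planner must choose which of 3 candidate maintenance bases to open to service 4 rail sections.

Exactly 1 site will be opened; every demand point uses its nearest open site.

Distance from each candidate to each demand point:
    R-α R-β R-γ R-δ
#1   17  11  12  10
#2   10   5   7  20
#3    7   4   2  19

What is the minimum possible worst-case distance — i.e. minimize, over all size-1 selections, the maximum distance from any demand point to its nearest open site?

Open {#1}.
  Farthest demand point is R-α at distance 17 (to #1); all others are ≤ 17.
With {#3} the worst case is 19.
With {#2} the worst case is 20.
No size-1 selection achieves below 17.

17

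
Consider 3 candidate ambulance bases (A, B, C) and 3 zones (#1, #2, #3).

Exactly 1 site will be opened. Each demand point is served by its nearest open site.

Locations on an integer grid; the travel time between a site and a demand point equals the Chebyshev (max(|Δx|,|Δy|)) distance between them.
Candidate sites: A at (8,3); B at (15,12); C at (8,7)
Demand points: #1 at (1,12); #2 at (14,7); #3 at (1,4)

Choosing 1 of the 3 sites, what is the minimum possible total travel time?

Open {C}.
  #1→C 7, #2→C 6, #3→C 7  ⇒ total 20.
Compare {A}: total 22.
Compare {B}: total 33.

20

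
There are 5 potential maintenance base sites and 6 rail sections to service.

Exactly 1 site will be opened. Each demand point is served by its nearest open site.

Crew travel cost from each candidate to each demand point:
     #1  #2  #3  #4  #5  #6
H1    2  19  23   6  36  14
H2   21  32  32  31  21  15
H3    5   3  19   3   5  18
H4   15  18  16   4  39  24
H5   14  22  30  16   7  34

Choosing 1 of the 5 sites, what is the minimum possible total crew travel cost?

53

Open {H3}.
  #1→H3 5, #2→H3 3, #3→H3 19, #4→H3 3, #5→H3 5, #6→H3 18  ⇒ total 53.
Compare {H1}: total 100.
Compare {H4}: total 116.
No size-1 selection does better; minimum is 53.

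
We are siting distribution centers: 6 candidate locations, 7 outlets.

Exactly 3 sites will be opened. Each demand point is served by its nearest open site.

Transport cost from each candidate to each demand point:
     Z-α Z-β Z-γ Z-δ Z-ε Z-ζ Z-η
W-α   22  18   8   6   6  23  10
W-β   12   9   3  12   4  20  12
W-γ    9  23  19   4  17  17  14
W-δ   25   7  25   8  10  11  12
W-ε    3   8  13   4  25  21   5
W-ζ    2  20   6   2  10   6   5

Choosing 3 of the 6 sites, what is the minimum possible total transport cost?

29

Open {W-β, W-δ, W-ζ}.
  Z-α→W-ζ 2, Z-β→W-δ 7, Z-γ→W-β 3, Z-δ→W-ζ 2, Z-ε→W-β 4, Z-ζ→W-ζ 6, Z-η→W-ζ 5  ⇒ total 29.
Compare {W-β, W-ε, W-ζ}: total 30.
Compare {W-α, W-β, W-ζ}: total 31.
No size-3 selection does better; minimum is 29.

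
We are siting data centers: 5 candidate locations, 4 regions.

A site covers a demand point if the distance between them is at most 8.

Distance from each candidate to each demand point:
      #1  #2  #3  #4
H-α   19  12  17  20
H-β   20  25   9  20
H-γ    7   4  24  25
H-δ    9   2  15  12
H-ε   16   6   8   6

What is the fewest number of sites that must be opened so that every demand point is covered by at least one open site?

Coverage sets (demand points within 8 of each site):
  H-α: {}
  H-β: {}
  H-γ: {#1, #2}
  H-δ: {#2}
  H-ε: {#2, #3, #4}
No single site covers all 4 demand points.
But {H-γ, H-ε} covers everything, so the minimum is 2.

2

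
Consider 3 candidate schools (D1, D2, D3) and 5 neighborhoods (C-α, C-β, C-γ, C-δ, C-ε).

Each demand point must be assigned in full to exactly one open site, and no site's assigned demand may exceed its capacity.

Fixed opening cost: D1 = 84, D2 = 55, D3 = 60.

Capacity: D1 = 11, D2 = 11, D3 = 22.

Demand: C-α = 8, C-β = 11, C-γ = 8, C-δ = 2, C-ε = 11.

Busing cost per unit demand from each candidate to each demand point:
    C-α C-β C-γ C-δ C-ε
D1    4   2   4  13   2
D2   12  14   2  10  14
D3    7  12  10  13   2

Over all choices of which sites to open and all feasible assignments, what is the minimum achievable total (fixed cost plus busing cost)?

335

Open {D1, D2, D3}; cheapest assignment that respects the capacities:
  D1 (cap 11, load 11): C-β — cost 11×2 = 22
  D2 (cap 11, load 10): C-γ, C-δ — cost 8×2 + 2×10 = 36
  D3 (cap 22, load 19): C-α, C-ε — cost 8×7 + 11×2 = 78
  Shipping 136, fixed 199 → total 335.
  Any other capacity-feasible assignment to {D1, D2, D3} ships for at least 136.
Total demand is 40 and no other set of sites has combined capacity ≥ 40, so {D1, D2, D3} is the only feasible choice of open sites. Minimum: 335.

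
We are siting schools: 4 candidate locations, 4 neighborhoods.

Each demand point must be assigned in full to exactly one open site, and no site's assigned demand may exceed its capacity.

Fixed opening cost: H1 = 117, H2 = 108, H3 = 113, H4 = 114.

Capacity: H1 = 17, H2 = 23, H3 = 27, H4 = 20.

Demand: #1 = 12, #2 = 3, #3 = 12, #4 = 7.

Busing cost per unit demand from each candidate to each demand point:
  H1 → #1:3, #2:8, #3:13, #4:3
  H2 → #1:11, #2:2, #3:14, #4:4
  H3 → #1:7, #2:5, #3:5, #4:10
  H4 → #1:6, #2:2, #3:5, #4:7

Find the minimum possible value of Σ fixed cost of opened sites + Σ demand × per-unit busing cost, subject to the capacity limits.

399

Open {H2, H3}; cheapest assignment that respects the capacities:
  H2 (cap 23, load 10): #2, #4 — cost 3×2 + 7×4 = 34
  H3 (cap 27, load 24): #1, #3 — cost 12×7 + 12×5 = 144
  Shipping 178, fixed 221 → total 399.
  Any other capacity-feasible assignment to {H2, H3} ships for at least 178.
Compare {H1, H4}: its best feasible assignment gives total 400.
Compare {H1, H3}: its best feasible assignment gives total 410.
Every other set of open sites that can feasibly serve all demand totals ≥ 400 even under its best assignment. Minimum: 399.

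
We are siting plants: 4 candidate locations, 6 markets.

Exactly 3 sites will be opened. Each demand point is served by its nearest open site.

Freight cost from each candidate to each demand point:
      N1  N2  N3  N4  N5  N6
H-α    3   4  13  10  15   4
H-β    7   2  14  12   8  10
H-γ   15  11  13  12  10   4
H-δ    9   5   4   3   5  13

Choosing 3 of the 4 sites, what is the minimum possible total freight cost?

21

Open {H-α, H-β, H-δ}.
  N1→H-α 3, N2→H-β 2, N3→H-δ 4, N4→H-δ 3, N5→H-δ 5, N6→H-α 4  ⇒ total 21.
Compare {H-α, H-γ, H-δ}: total 23.
Compare {H-β, H-γ, H-δ}: total 25.
No size-3 selection does better; minimum is 21.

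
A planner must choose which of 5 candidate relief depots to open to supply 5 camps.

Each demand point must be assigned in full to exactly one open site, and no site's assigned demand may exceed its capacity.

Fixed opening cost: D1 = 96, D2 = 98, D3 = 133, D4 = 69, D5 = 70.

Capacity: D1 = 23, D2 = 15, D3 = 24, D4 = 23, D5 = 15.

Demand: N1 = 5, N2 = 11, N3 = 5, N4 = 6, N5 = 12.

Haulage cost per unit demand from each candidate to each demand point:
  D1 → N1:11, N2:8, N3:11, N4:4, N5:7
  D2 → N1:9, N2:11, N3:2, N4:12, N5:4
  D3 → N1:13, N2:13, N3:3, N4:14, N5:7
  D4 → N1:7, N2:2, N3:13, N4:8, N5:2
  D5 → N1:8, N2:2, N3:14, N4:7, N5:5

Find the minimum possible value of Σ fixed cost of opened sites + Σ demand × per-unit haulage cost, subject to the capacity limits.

Open {D1, D4}; cheapest assignment that respects the capacities:
  D1 (cap 23, load 16): N1, N3, N4 — cost 5×11 + 5×11 + 6×4 = 134
  D4 (cap 23, load 23): N2, N5 — cost 11×2 + 12×2 = 46
  Shipping 180, fixed 165 → total 345.
  Any other capacity-feasible assignment to {D1, D4} ships for at least 180.
Compare {D2, D4, D5}: its best feasible assignment gives total 375.
Compare {D1, D2, D4}: its best feasible assignment gives total 388.
Every other set of open sites that can feasibly serve all demand totals ≥ 375 even under its best assignment. Minimum: 345.

345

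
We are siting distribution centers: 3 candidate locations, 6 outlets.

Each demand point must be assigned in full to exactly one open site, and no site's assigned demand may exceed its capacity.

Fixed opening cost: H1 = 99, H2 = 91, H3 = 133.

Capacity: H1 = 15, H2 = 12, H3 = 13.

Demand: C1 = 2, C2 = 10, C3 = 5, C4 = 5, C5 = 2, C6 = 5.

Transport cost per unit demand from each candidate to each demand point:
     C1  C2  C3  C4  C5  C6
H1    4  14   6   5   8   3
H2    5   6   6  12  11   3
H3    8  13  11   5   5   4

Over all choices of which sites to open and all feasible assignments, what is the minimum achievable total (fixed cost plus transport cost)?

471

Open {H1, H2, H3}; cheapest assignment that respects the capacities:
  H1 (cap 15, load 12): C1, C3, C6 — cost 2×4 + 5×6 + 5×3 = 53
  H2 (cap 12, load 10): C2 — cost 10×6 = 60
  H3 (cap 13, load 7): C4, C5 — cost 5×5 + 2×5 = 35
  Shipping 148, fixed 323 → total 471.
  Any other capacity-feasible assignment to {H1, H2, H3} ships for at least 148.
Total demand is 29 and no other set of sites has combined capacity ≥ 29, so {H1, H2, H3} is the only feasible choice of open sites. Minimum: 471.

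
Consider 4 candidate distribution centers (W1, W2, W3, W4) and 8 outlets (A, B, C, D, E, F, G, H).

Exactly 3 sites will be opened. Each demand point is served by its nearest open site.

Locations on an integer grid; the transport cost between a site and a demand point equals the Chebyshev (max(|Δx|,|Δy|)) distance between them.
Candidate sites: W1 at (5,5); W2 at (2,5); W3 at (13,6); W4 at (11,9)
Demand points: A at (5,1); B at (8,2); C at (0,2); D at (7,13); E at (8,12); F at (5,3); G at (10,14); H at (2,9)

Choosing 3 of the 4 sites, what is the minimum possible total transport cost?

28

Open {W1, W2, W4}.
  A→W1 4, B→W1 3, C→W2 3, D→W4 4, E→W4 3, F→W1 2, G→W4 5, H→W1 4  ⇒ total 28.
Compare {W1, W3, W4}: total 30.
Compare {W2, W3, W4}: total 31.
No size-3 selection does better; minimum is 28.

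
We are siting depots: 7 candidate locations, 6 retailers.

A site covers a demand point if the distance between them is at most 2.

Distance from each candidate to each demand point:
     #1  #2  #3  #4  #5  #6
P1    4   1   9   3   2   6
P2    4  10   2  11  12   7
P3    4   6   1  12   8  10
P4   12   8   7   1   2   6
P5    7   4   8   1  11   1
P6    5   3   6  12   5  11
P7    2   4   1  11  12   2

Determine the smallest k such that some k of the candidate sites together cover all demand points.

Coverage sets (demand points within 2 of each site):
  P1: {#2, #5}
  P2: {#3}
  P3: {#3}
  P4: {#4, #5}
  P5: {#4, #6}
  P6: {}
  P7: {#1, #3, #6}
No 2 sites suffice: every size-2 union leaves at least one demand point uncovered.
But {P1, P4, P7} covers everything, so the minimum is 3.

3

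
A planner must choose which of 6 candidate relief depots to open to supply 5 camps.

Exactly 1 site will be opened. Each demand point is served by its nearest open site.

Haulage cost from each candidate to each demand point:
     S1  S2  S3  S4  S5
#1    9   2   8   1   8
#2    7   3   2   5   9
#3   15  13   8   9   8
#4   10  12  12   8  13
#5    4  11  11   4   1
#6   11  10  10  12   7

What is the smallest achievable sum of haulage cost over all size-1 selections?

26

Open {#2}.
  S1→#2 7, S2→#2 3, S3→#2 2, S4→#2 5, S5→#2 9  ⇒ total 26.
Compare {#1}: total 28.
Compare {#5}: total 31.
No size-1 selection does better; minimum is 26.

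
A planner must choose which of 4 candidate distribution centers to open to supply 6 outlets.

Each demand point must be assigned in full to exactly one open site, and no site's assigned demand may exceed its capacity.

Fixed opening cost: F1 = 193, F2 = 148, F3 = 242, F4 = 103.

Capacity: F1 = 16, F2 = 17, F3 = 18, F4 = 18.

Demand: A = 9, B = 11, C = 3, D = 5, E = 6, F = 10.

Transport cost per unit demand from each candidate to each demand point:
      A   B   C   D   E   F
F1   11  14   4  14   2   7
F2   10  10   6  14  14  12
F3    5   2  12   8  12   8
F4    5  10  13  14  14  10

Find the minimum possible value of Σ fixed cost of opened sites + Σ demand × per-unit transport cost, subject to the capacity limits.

Open {F1, F3, F4}; cheapest assignment that respects the capacities:
  F1 (cap 16, load 16): E, F — cost 6×2 + 10×7 = 82
  F3 (cap 18, load 16): B, D — cost 11×2 + 5×8 = 62
  F4 (cap 18, load 12): A, C — cost 9×5 + 3×13 = 84
  Shipping 228, fixed 538 → total 766.
  Any other capacity-feasible assignment to {F1, F3, F4} ships for at least 228.
Compare {F1, F2, F4}: its best feasible assignment gives total 769.
Compare {F2, F3, F4}: its best feasible assignment gives total 822.
Every other set of open sites that can feasibly serve all demand totals ≥ 769 even under its best assignment. Minimum: 766.

766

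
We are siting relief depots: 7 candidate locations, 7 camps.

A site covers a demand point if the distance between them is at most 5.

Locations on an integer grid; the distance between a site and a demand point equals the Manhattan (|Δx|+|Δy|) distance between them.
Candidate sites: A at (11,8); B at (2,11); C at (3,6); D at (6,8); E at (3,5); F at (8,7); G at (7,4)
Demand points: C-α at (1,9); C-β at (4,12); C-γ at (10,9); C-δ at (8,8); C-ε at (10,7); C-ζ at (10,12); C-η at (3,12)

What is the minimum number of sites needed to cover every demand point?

Coverage sets (demand points within 5 of each site):
  A: {C-γ, C-δ, C-ε, C-ζ}
  B: {C-α, C-β, C-η}
  C: {C-α}
  D: {C-γ, C-δ, C-ε}
  E: {}
  F: {C-γ, C-δ, C-ε}
  G: {C-δ}
No single site covers all 7 demand points.
But {A, B} covers everything, so the minimum is 2.

2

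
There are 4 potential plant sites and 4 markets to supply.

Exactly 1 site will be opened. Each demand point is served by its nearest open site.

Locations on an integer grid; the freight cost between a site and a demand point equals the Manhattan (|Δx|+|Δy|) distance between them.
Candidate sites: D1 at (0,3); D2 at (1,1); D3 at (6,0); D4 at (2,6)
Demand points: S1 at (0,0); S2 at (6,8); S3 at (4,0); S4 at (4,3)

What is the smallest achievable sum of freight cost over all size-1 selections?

Open {D3}.
  S1→D3 6, S2→D3 8, S3→D3 2, S4→D3 5  ⇒ total 21.
Compare {D2}: total 23.
Compare {D1}: total 25.
No size-1 selection does better; minimum is 21.

21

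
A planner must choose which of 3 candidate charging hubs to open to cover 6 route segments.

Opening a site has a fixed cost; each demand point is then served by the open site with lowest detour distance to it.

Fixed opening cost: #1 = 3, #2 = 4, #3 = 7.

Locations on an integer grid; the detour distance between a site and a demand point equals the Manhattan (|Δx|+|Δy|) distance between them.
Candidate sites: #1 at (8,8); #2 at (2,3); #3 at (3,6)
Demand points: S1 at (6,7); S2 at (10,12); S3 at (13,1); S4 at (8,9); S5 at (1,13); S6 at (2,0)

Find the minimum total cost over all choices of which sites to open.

43

Open {#1, #2}: assign each demand point to its cheapest open site.
  S1→#1 3, S2→#1 6, S3→#1 12, S4→#1 1, S5→#2 11, S6→#2 3
  detour distance 36, fixed 7 → total 43.
Compare {#1, #3}: detour distance 38 + fixed 10 = 48.
Compare {#1, #2, #3}: detour distance 34 + fixed 14 = 48.
Compare {#1}: detour distance 48 + fixed 3 = 51.
All other subsets cost ≥ 48. Minimum total cost: 43.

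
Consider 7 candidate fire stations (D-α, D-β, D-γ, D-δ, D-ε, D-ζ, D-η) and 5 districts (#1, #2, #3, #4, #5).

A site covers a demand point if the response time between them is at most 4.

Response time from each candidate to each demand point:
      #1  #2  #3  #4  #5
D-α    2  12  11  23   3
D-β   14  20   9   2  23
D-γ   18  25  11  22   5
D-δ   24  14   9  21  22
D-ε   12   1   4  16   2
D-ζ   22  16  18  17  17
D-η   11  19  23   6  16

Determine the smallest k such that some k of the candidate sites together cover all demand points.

Coverage sets (demand points within 4 of each site):
  D-α: {#1, #5}
  D-β: {#4}
  D-γ: {}
  D-δ: {}
  D-ε: {#2, #3, #5}
  D-ζ: {}
  D-η: {}
No 2 sites suffice: every size-2 union leaves at least one demand point uncovered.
But {D-α, D-β, D-ε} covers everything, so the minimum is 3.

3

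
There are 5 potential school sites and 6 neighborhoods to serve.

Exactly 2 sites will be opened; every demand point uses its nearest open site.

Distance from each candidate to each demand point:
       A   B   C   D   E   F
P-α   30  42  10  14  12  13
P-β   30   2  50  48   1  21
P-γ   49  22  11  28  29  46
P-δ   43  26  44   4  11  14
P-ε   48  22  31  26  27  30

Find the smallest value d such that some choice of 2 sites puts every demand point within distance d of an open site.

Open {P-α, P-β}.
  Farthest demand point is A at distance 30 (to P-α); all others are ≤ 30.
With {P-α, P-γ} the worst case is 30.
With {P-α, P-δ} the worst case is 30.
No size-2 selection achieves below 30.

30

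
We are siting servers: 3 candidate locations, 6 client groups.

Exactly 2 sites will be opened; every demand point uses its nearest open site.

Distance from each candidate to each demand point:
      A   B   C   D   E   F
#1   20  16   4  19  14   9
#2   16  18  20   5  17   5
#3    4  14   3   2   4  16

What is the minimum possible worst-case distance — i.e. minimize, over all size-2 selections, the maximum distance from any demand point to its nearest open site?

Open {#1, #3}.
  Farthest demand point is B at distance 14 (to #3); all others are ≤ 14.
With {#2, #3} the worst case is 14.
With {#1, #2} the worst case is 16.
No size-2 selection achieves below 14.

14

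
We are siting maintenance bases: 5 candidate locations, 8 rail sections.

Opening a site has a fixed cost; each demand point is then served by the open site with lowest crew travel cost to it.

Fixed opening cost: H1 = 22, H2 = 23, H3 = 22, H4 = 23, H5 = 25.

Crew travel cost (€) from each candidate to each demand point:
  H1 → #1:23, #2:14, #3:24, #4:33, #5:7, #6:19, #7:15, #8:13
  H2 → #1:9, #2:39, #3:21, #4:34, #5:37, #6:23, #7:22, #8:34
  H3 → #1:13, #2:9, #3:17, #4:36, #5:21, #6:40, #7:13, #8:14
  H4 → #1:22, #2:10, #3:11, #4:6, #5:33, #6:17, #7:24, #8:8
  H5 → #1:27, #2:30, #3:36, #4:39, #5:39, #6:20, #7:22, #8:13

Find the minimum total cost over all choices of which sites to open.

Open {H1, H4}: assign each demand point to its cheapest open site.
  #1→H4 22, #2→H4 10, #3→H4 11, #4→H4 6, #5→H1 7, #6→H4 17, #7→H1 15, #8→H4 8
  crew travel cost 96, fixed 45 → total 141.
Compare {H3, H4}: crew travel cost 98 + fixed 45 = 143.
Compare {H1, H2, H4}: crew travel cost 83 + fixed 68 = 151.
Compare {H1, H3, H4}: crew travel cost 84 + fixed 67 = 151.
All other subsets cost ≥ 143. Minimum total cost: 141.

141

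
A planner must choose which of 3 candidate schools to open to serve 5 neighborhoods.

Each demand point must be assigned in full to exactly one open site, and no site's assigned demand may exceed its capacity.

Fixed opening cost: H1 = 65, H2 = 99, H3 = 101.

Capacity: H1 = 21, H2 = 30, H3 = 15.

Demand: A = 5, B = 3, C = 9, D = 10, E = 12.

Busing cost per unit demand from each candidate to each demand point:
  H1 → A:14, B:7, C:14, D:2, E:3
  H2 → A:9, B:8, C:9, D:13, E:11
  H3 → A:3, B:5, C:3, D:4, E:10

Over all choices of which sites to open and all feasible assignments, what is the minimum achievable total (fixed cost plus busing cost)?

Open {H1, H2, H3}; cheapest assignment that respects the capacities:
  H1 (cap 21, load 15): B, E — cost 3×7 + 12×3 = 57
  H2 (cap 30, load 9): C — cost 9×9 = 81
  H3 (cap 15, load 15): A, D — cost 5×3 + 10×4 = 55
  Shipping 193, fixed 265 → total 458.
  Any other capacity-feasible assignment to {H1, H2, H3} ships for at least 193.
Compare {H1, H2}: its best feasible assignment gives total 463.
Compare {H2, H3}: its best feasible assignment gives total 492.
Every other set of open sites that can feasibly serve all demand totals ≥ 463 even under its best assignment. Minimum: 458.

458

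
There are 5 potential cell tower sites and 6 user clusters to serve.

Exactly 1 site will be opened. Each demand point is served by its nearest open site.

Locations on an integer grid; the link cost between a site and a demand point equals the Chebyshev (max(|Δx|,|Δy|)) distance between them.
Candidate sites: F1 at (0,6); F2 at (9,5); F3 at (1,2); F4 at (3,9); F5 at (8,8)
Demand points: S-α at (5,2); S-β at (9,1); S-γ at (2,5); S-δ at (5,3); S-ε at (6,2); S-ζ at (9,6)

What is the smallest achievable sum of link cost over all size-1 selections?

Open {F2}.
  S-α→F2 4, S-β→F2 4, S-γ→F2 7, S-δ→F2 4, S-ε→F2 3, S-ζ→F2 1  ⇒ total 23.
Compare {F3}: total 32.
Compare {F5}: total 32.
No size-1 selection does better; minimum is 23.

23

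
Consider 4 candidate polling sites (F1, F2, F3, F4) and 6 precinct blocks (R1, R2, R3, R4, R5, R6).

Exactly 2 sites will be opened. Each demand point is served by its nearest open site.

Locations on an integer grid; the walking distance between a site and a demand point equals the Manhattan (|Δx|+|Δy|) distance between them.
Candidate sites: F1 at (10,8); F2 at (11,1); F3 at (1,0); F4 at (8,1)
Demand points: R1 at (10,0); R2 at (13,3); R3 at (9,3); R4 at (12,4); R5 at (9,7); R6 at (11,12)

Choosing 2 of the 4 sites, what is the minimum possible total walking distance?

Open {F1, F2}.
  R1→F2 2, R2→F2 4, R3→F2 4, R4→F2 4, R5→F1 2, R6→F1 5  ⇒ total 21.
Compare {F1, F4}: total 26.
Compare {F2, F4}: total 31.
No size-2 selection does better; minimum is 21.

21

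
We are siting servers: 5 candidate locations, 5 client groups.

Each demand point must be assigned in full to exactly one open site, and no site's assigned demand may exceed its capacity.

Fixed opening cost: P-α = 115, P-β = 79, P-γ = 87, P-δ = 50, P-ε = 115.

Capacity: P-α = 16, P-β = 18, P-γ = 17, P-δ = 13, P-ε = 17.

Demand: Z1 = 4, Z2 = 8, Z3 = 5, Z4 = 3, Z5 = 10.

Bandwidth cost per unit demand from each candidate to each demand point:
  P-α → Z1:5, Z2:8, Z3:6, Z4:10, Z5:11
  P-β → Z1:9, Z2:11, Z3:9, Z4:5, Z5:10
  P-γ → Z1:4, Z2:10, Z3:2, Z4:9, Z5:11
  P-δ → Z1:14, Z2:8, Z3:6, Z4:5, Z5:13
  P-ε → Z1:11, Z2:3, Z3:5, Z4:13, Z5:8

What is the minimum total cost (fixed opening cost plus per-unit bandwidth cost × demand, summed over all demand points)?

374

Open {P-β, P-δ}; cheapest assignment that respects the capacities:
  P-β (cap 18, load 17): Z1, Z4, Z5 — cost 4×9 + 3×5 + 10×10 = 151
  P-δ (cap 13, load 13): Z2, Z3 — cost 8×8 + 5×6 = 94
  Shipping 245, fixed 129 → total 374.
  Any other capacity-feasible assignment to {P-β, P-δ} ships for at least 245.
Compare {P-γ, P-δ}: its best feasible assignment gives total 384.
Compare {P-β, P-γ}: its best feasible assignment gives total 387.
Every other set of open sites that can feasibly serve all demand totals ≥ 384 even under its best assignment. Minimum: 374.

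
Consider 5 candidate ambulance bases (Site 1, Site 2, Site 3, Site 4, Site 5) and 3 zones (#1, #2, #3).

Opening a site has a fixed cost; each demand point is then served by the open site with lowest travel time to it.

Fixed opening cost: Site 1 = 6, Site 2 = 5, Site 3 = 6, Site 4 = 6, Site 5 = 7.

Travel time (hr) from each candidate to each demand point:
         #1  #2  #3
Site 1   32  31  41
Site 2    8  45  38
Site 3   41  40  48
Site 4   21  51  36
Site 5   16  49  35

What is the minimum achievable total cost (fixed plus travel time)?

Open {Site 1, Site 2}: assign each demand point to its cheapest open site.
  #1→Site 2 8, #2→Site 1 31, #3→Site 2 38
  travel time 77, fixed 11 → total 88.
Compare {Site 1, Site 2, Site 4}: travel time 75 + fixed 17 = 92.
Compare {Site 1, Site 2, Site 5}: travel time 74 + fixed 18 = 92.
Compare {Site 1, Site 2, Site 3}: travel time 77 + fixed 17 = 94.
All other subsets cost ≥ 92. Minimum total cost: 88.

88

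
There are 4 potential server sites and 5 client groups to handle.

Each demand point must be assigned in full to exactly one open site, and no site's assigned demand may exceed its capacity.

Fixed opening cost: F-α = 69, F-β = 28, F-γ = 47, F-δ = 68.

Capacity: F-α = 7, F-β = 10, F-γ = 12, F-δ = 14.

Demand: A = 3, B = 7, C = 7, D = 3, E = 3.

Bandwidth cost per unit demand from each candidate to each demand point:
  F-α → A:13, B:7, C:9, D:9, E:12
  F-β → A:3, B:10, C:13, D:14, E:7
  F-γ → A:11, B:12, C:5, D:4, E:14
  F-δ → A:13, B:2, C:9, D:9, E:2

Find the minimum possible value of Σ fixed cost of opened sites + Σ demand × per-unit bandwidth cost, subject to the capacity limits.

Open {F-β, F-γ, F-δ}; cheapest assignment that respects the capacities:
  F-β (cap 10, load 3): A — cost 3×3 = 9
  F-γ (cap 12, load 10): C, D — cost 7×5 + 3×4 = 47
  F-δ (cap 14, load 10): B, E — cost 7×2 + 3×2 = 20
  Shipping 76, fixed 143 → total 219.
  Any other capacity-feasible assignment to {F-β, F-γ, F-δ} ships for at least 76.
Compare {F-γ, F-δ}: its best feasible assignment gives total 221.
Compare {F-β, F-δ}: its best feasible assignment gives total 243.
Every other set of open sites that can feasibly serve all demand totals ≥ 221 even under its best assignment. Minimum: 219.

219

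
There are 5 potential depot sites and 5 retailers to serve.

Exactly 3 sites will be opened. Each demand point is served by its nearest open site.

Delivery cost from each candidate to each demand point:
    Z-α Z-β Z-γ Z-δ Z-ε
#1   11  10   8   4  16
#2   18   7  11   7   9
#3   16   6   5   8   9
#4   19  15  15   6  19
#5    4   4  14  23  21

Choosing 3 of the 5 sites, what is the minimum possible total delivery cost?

Open {#1, #3, #5}.
  Z-α→#5 4, Z-β→#5 4, Z-γ→#3 5, Z-δ→#1 4, Z-ε→#3 9  ⇒ total 26.
Compare {#3, #4, #5}: total 28.
Compare {#1, #2, #5}: total 29.
No size-3 selection does better; minimum is 26.

26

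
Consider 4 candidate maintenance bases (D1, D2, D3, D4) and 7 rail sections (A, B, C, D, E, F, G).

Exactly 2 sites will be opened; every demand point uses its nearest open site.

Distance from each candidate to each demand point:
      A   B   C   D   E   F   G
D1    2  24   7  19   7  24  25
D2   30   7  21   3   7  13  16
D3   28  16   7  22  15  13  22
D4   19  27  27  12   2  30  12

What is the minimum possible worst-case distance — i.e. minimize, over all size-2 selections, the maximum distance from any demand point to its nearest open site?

16

Open {D1, D2}.
  Farthest demand point is G at distance 16 (to D2); all others are ≤ 16.
With {D3, D4} the worst case is 19.
With {D2, D4} the worst case is 21.
No size-2 selection achieves below 16.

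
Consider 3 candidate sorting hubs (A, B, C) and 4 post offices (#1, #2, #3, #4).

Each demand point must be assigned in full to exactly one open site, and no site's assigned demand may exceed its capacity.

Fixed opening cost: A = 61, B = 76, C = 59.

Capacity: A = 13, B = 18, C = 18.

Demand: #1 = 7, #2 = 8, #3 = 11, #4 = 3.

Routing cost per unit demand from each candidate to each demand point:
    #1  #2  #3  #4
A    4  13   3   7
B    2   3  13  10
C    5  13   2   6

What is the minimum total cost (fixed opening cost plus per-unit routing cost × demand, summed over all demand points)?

Open {B, C}; cheapest assignment that respects the capacities:
  B (cap 18, load 15): #1, #2 — cost 7×2 + 8×3 = 38
  C (cap 18, load 14): #3, #4 — cost 11×2 + 3×6 = 40
  Shipping 78, fixed 135 → total 213.
  Any other capacity-feasible assignment to {B, C} ships for at least 78.
Compare {A, B}: its best feasible assignment gives total 238.
Compare {A, B, C}: its best feasible assignment gives total 274.
Every other set of open sites that can feasibly serve all demand totals ≥ 238 even under its best assignment. Minimum: 213.

213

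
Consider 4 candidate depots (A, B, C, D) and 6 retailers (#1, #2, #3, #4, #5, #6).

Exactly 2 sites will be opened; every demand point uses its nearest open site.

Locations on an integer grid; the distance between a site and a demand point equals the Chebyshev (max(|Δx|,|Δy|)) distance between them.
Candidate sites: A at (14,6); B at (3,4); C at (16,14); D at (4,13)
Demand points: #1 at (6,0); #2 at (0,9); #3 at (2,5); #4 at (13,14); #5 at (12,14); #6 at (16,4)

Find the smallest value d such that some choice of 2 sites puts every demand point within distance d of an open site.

8

Open {A, B}.
  Farthest demand point is #4 at distance 8 (to A); all others are ≤ 8.
With {A, D} the worst case is 8.
With {B, C} the worst case is 10.
No size-2 selection achieves below 8.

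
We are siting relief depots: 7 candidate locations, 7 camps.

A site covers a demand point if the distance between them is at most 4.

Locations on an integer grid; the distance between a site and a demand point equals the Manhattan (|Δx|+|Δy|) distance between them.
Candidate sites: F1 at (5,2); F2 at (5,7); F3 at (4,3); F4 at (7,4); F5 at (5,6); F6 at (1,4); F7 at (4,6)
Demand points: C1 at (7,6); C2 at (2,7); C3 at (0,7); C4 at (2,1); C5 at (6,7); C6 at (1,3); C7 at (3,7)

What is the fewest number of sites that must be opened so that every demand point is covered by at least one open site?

Coverage sets (demand points within 4 of each site):
  F1: {C4}
  F2: {C1, C2, C5, C7}
  F3: {C4, C6}
  F4: {C1, C5}
  F5: {C1, C2, C5, C7}
  F6: {C2, C3, C4, C6}
  F7: {C1, C2, C5, C7}
No single site covers all 7 demand points.
But {F2, F6} covers everything, so the minimum is 2.

2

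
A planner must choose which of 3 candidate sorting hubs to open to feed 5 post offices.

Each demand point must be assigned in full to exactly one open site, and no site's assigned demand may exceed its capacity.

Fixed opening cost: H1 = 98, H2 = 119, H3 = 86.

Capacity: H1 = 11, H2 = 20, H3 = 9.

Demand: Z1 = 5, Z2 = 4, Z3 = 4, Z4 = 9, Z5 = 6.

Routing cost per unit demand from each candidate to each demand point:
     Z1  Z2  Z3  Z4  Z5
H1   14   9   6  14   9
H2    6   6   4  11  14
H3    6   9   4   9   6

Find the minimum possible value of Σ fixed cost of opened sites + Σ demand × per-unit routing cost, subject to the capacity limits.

Open {H2, H3}; cheapest assignment that respects the capacities:
  H2 (cap 20, load 19): Z1, Z2, Z3, Z5 — cost 5×6 + 4×6 + 4×4 + 6×14 = 154
  H3 (cap 9, load 9): Z4 — cost 9×9 = 81
  Shipping 235, fixed 205 → total 440.
  Any other capacity-feasible assignment to {H2, H3} ships for at least 235.
Compare {H1, H2}: its best feasible assignment gives total 448.
Compare {H1, H2, H3}: its best feasible assignment gives total 508.
Every other set of open sites that can feasibly serve all demand totals ≥ 448 even under its best assignment. Minimum: 440.

440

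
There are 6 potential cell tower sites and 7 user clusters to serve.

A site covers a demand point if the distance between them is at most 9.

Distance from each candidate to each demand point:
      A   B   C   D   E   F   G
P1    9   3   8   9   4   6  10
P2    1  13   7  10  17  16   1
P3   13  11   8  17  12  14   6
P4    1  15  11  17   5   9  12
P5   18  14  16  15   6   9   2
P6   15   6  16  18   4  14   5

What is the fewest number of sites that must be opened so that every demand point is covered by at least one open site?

Coverage sets (demand points within 9 of each site):
  P1: {A, B, C, D, E, F}
  P2: {A, C, G}
  P3: {C, G}
  P4: {A, E, F}
  P5: {E, F, G}
  P6: {B, E, G}
No single site covers all 7 demand points.
But {P1, P2} covers everything, so the minimum is 2.

2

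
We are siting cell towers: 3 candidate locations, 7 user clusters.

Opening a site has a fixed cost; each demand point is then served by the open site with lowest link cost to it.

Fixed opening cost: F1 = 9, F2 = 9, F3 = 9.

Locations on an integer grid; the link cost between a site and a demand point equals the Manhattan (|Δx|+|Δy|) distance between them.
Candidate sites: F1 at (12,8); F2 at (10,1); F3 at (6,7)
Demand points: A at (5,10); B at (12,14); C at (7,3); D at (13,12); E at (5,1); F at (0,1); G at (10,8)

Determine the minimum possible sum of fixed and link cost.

Open {F1, F3}: assign each demand point to its cheapest open site.
  A→F3 4, B→F1 6, C→F3 5, D→F1 5, E→F3 7, F→F3 12, G→F1 2
  link cost 41, fixed 18 → total 59.
Compare {F1, F2}: link cost 42 + fixed 18 = 60.
Compare {F1, F2, F3}: link cost 37 + fixed 27 = 64.
Compare {F3}: link cost 58 + fixed 9 = 67.
All other subsets cost ≥ 60. Minimum total cost: 59.

59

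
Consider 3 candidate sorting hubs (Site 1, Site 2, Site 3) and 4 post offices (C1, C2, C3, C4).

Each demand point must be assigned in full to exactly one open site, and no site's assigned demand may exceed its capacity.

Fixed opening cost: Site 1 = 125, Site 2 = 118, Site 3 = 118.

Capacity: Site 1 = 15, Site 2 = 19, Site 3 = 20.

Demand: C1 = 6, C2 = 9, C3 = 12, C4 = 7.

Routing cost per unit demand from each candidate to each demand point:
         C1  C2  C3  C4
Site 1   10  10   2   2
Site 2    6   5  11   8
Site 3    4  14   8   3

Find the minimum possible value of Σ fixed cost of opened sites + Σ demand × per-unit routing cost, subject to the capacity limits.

Open {Site 2, Site 3}; cheapest assignment that respects the capacities:
  Site 2 (cap 19, load 15): C1, C2 — cost 6×6 + 9×5 = 81
  Site 3 (cap 20, load 19): C3, C4 — cost 12×8 + 7×3 = 117
  Shipping 198, fixed 236 → total 434.
  Any other capacity-feasible assignment to {Site 2, Site 3} ships for at least 198.
Compare {Site 1, Site 2, Site 3}: its best feasible assignment gives total 475.
Compare {Site 1, Site 3}: its best feasible assignment gives total 510.
Every other set of open sites that can feasibly serve all demand totals ≥ 475 even under its best assignment. Minimum: 434.

434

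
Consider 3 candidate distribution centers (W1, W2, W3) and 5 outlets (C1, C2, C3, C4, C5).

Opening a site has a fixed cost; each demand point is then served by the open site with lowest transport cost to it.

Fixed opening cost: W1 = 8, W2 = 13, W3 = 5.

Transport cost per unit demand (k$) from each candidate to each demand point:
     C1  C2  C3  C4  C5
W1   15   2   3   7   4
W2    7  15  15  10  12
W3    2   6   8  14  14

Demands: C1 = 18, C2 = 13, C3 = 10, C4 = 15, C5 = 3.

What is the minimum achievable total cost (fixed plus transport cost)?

222

Open {W1, W3}: assign each demand point to its cheapest open site.
  C1→W3 18×2=36, C2→W1 13×2=26, C3→W1 10×3=30, C4→W1 15×7=105, C5→W1 3×4=12
  transport cost 209, fixed 13 → total 222.
Compare {W1, W2, W3}: transport cost 209 + fixed 26 = 235.
Compare {W1, W2}: transport cost 299 + fixed 21 = 320.
Compare {W2, W3}: transport cost 380 + fixed 18 = 398.
All other subsets cost ≥ 235. Minimum total cost: 222.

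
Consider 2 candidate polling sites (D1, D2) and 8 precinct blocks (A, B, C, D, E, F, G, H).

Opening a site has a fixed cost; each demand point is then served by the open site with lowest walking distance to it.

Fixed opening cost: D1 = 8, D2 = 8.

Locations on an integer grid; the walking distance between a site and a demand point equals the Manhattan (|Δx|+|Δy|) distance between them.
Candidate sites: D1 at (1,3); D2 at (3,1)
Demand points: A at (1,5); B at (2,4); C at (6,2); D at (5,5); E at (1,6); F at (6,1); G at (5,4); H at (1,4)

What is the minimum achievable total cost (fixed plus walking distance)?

Open {D1}: assign each demand point to its cheapest open site.
  A→D1 2, B→D1 2, C→D1 6, D→D1 6, E→D1 3, F→D1 7, G→D1 5, H→D1 1
  walking distance 32, fixed 8 → total 40.
Compare {D1, D2}: walking distance 26 + fixed 16 = 42.
Compare {D2}: walking distance 40 + fixed 8 = 48.

40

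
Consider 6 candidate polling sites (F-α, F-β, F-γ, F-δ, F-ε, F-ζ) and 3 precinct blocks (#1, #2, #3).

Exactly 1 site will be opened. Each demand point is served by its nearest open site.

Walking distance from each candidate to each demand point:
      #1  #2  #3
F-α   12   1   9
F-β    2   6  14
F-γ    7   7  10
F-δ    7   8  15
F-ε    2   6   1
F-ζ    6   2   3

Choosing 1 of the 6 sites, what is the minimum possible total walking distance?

Open {F-ε}.
  #1→F-ε 2, #2→F-ε 6, #3→F-ε 1  ⇒ total 9.
Compare {F-ζ}: total 11.
Compare {F-α}: total 22.
No size-1 selection does better; minimum is 9.

9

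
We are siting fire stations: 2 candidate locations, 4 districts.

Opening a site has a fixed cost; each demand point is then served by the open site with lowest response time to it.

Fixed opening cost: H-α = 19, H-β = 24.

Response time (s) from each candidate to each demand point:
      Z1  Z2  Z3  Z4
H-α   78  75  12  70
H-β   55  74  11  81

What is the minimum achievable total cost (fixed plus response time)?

245

Open {H-β}: assign each demand point to its cheapest open site.
  Z1→H-β 55, Z2→H-β 74, Z3→H-β 11, Z4→H-β 81
  response time 221, fixed 24 → total 245.
Compare {H-α, H-β}: response time 210 + fixed 43 = 253.
Compare {H-α}: response time 235 + fixed 19 = 254.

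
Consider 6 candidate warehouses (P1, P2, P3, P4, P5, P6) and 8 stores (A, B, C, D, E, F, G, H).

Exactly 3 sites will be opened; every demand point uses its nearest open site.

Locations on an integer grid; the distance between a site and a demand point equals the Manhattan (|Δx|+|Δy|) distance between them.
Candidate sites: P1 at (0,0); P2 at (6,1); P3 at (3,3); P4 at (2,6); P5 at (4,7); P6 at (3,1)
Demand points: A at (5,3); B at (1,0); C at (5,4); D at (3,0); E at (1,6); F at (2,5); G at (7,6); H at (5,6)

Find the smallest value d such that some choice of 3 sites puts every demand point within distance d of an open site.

Open {P1, P2, P5}.
  Farthest demand point is C at distance 4 (to P2); all others are ≤ 4.
With {P1, P3, P5} the worst case is 4.
With {P1, P5, P6} the worst case is 4.
No size-3 selection achieves below 4.

4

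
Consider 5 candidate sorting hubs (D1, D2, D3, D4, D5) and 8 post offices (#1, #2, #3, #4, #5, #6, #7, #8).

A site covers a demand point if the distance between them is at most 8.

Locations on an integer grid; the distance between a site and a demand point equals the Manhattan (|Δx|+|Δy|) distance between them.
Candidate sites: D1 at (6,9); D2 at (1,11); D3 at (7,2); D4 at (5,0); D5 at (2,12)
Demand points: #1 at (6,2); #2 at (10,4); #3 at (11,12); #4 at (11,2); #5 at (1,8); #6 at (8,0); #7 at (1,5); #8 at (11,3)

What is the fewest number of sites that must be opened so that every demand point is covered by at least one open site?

Coverage sets (demand points within 8 of each site):
  D1: {#1, #3, #5}
  D2: {#5, #7}
  D3: {#1, #2, #4, #6, #8}
  D4: {#1, #4, #6}
  D5: {#5, #7}
No 2 sites suffice: every size-2 union leaves at least one demand point uncovered.
But {D1, D2, D3} covers everything, so the minimum is 3.

3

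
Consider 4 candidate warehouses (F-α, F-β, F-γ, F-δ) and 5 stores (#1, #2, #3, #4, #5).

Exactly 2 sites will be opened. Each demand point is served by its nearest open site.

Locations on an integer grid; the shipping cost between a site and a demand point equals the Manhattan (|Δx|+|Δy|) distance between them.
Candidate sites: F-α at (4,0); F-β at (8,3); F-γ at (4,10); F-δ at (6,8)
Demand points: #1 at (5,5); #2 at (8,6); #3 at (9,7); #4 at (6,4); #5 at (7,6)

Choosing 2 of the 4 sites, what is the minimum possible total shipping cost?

17

Open {F-β, F-δ}.
  #1→F-δ 4, #2→F-β 3, #3→F-δ 4, #4→F-β 3, #5→F-δ 3  ⇒ total 17.
Compare {F-α, F-δ}: total 19.
Compare {F-γ, F-δ}: total 19.
No size-2 selection does better; minimum is 17.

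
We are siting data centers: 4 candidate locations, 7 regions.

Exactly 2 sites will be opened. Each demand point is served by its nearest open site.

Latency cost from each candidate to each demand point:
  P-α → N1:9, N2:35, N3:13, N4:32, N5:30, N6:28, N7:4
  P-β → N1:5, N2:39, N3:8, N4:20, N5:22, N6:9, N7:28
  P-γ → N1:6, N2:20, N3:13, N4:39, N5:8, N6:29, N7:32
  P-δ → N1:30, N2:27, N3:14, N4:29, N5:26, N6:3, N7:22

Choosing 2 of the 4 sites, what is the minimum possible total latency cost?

Open {P-β, P-γ}.
  N1→P-β 5, N2→P-γ 20, N3→P-β 8, N4→P-β 20, N5→P-γ 8, N6→P-β 9, N7→P-β 28  ⇒ total 98.
Compare {P-γ, P-δ}: total 101.
Compare {P-α, P-β}: total 103.
No size-2 selection does better; minimum is 98.

98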